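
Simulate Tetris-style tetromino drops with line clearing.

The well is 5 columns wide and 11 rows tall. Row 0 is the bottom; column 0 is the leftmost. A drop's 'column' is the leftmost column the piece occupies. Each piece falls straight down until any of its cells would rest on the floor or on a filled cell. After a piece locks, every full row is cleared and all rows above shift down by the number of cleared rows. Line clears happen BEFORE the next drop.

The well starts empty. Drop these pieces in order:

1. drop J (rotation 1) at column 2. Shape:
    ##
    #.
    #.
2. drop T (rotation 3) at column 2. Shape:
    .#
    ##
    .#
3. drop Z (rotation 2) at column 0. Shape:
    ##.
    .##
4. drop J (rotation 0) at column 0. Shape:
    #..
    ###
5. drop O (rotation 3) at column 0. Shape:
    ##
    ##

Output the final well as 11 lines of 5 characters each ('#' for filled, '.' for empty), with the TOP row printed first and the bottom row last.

Answer: ##...
##...
#....
###..
##...
.###.
..##.
...#.
..##.
..#..
..#..

Derivation:
Drop 1: J rot1 at col 2 lands with bottom-row=0; cleared 0 line(s) (total 0); column heights now [0 0 3 3 0], max=3
Drop 2: T rot3 at col 2 lands with bottom-row=3; cleared 0 line(s) (total 0); column heights now [0 0 5 6 0], max=6
Drop 3: Z rot2 at col 0 lands with bottom-row=5; cleared 0 line(s) (total 0); column heights now [7 7 6 6 0], max=7
Drop 4: J rot0 at col 0 lands with bottom-row=7; cleared 0 line(s) (total 0); column heights now [9 8 8 6 0], max=9
Drop 5: O rot3 at col 0 lands with bottom-row=9; cleared 0 line(s) (total 0); column heights now [11 11 8 6 0], max=11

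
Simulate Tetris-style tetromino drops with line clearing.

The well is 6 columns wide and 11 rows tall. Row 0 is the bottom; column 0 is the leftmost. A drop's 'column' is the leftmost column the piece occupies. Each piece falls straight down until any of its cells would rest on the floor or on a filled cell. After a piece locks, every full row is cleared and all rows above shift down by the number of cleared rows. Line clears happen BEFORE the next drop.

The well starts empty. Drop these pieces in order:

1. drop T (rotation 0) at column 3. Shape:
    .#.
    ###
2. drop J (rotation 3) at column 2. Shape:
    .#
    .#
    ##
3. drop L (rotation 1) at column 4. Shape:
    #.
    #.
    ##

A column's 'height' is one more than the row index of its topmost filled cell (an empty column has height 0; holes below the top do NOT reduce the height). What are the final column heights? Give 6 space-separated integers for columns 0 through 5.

Drop 1: T rot0 at col 3 lands with bottom-row=0; cleared 0 line(s) (total 0); column heights now [0 0 0 1 2 1], max=2
Drop 2: J rot3 at col 2 lands with bottom-row=1; cleared 0 line(s) (total 0); column heights now [0 0 2 4 2 1], max=4
Drop 3: L rot1 at col 4 lands with bottom-row=2; cleared 0 line(s) (total 0); column heights now [0 0 2 4 5 3], max=5

Answer: 0 0 2 4 5 3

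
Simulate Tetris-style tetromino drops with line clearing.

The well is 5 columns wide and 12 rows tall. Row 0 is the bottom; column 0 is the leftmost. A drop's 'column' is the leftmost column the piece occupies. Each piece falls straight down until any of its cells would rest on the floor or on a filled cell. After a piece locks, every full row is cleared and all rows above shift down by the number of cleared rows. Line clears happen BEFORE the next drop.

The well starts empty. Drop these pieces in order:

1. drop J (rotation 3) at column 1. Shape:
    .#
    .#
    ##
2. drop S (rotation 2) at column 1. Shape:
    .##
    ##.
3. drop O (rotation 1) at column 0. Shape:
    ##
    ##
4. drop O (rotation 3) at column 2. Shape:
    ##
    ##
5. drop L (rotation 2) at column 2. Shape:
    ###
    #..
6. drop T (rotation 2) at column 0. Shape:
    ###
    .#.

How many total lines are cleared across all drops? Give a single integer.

Drop 1: J rot3 at col 1 lands with bottom-row=0; cleared 0 line(s) (total 0); column heights now [0 1 3 0 0], max=3
Drop 2: S rot2 at col 1 lands with bottom-row=3; cleared 0 line(s) (total 0); column heights now [0 4 5 5 0], max=5
Drop 3: O rot1 at col 0 lands with bottom-row=4; cleared 0 line(s) (total 0); column heights now [6 6 5 5 0], max=6
Drop 4: O rot3 at col 2 lands with bottom-row=5; cleared 0 line(s) (total 0); column heights now [6 6 7 7 0], max=7
Drop 5: L rot2 at col 2 lands with bottom-row=7; cleared 0 line(s) (total 0); column heights now [6 6 9 9 9], max=9
Drop 6: T rot2 at col 0 lands with bottom-row=8; cleared 0 line(s) (total 0); column heights now [10 10 10 9 9], max=10

Answer: 0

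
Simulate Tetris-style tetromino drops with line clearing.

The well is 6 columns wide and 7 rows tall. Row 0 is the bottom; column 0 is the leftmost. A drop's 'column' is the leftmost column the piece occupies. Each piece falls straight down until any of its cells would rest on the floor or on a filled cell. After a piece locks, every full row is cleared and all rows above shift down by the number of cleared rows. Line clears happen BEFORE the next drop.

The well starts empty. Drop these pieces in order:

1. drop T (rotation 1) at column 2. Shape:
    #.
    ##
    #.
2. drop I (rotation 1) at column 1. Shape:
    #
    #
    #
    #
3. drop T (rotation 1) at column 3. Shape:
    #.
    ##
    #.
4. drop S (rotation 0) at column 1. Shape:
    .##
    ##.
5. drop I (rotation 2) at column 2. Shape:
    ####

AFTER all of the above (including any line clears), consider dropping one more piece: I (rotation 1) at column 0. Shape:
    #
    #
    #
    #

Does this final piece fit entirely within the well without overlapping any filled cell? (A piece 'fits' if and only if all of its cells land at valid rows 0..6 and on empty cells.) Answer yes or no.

Drop 1: T rot1 at col 2 lands with bottom-row=0; cleared 0 line(s) (total 0); column heights now [0 0 3 2 0 0], max=3
Drop 2: I rot1 at col 1 lands with bottom-row=0; cleared 0 line(s) (total 0); column heights now [0 4 3 2 0 0], max=4
Drop 3: T rot1 at col 3 lands with bottom-row=2; cleared 0 line(s) (total 0); column heights now [0 4 3 5 4 0], max=5
Drop 4: S rot0 at col 1 lands with bottom-row=4; cleared 0 line(s) (total 0); column heights now [0 5 6 6 4 0], max=6
Drop 5: I rot2 at col 2 lands with bottom-row=6; cleared 0 line(s) (total 0); column heights now [0 5 7 7 7 7], max=7
Test piece I rot1 at col 0 (width 1): heights before test = [0 5 7 7 7 7]; fits = True

Answer: yes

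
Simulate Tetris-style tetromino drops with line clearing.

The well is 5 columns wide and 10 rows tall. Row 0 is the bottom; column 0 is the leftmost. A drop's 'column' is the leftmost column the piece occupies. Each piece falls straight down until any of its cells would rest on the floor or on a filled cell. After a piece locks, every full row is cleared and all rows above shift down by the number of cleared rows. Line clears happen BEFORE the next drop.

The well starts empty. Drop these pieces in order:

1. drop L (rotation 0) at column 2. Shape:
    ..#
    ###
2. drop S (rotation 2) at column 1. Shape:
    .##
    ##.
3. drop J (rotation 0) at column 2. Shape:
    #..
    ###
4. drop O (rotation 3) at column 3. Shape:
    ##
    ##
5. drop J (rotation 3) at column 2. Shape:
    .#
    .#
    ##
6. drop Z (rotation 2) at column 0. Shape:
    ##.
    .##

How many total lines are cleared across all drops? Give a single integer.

Drop 1: L rot0 at col 2 lands with bottom-row=0; cleared 0 line(s) (total 0); column heights now [0 0 1 1 2], max=2
Drop 2: S rot2 at col 1 lands with bottom-row=1; cleared 0 line(s) (total 0); column heights now [0 2 3 3 2], max=3
Drop 3: J rot0 at col 2 lands with bottom-row=3; cleared 0 line(s) (total 0); column heights now [0 2 5 4 4], max=5
Drop 4: O rot3 at col 3 lands with bottom-row=4; cleared 0 line(s) (total 0); column heights now [0 2 5 6 6], max=6
Drop 5: J rot3 at col 2 lands with bottom-row=6; cleared 0 line(s) (total 0); column heights now [0 2 7 9 6], max=9
Drop 6: Z rot2 at col 0 lands with bottom-row=7; cleared 0 line(s) (total 0); column heights now [9 9 8 9 6], max=9

Answer: 0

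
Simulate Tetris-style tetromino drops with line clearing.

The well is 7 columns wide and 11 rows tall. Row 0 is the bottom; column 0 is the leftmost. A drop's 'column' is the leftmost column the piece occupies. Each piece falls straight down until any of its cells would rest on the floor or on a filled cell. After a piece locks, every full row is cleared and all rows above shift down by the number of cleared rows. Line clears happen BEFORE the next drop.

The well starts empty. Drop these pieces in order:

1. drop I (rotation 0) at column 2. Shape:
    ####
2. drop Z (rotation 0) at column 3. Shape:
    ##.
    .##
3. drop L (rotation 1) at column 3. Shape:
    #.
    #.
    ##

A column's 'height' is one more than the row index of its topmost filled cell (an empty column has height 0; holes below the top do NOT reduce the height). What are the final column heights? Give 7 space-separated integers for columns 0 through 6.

Answer: 0 0 1 6 4 2 0

Derivation:
Drop 1: I rot0 at col 2 lands with bottom-row=0; cleared 0 line(s) (total 0); column heights now [0 0 1 1 1 1 0], max=1
Drop 2: Z rot0 at col 3 lands with bottom-row=1; cleared 0 line(s) (total 0); column heights now [0 0 1 3 3 2 0], max=3
Drop 3: L rot1 at col 3 lands with bottom-row=3; cleared 0 line(s) (total 0); column heights now [0 0 1 6 4 2 0], max=6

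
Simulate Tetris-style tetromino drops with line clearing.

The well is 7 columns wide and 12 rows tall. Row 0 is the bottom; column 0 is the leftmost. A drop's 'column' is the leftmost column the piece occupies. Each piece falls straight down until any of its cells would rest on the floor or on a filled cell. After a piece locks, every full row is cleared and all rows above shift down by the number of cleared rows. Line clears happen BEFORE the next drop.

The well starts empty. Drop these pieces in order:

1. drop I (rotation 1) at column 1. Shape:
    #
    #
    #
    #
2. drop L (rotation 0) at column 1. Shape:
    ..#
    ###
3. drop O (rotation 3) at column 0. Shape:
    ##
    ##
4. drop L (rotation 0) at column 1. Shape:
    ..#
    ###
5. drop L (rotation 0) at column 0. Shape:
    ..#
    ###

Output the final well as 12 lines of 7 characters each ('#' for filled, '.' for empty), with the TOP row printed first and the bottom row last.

Drop 1: I rot1 at col 1 lands with bottom-row=0; cleared 0 line(s) (total 0); column heights now [0 4 0 0 0 0 0], max=4
Drop 2: L rot0 at col 1 lands with bottom-row=4; cleared 0 line(s) (total 0); column heights now [0 5 5 6 0 0 0], max=6
Drop 3: O rot3 at col 0 lands with bottom-row=5; cleared 0 line(s) (total 0); column heights now [7 7 5 6 0 0 0], max=7
Drop 4: L rot0 at col 1 lands with bottom-row=7; cleared 0 line(s) (total 0); column heights now [7 8 8 9 0 0 0], max=9
Drop 5: L rot0 at col 0 lands with bottom-row=8; cleared 0 line(s) (total 0); column heights now [9 9 10 9 0 0 0], max=10

Answer: .......
.......
..#....
####...
.###...
##.....
##.#...
.###...
.#.....
.#.....
.#.....
.#.....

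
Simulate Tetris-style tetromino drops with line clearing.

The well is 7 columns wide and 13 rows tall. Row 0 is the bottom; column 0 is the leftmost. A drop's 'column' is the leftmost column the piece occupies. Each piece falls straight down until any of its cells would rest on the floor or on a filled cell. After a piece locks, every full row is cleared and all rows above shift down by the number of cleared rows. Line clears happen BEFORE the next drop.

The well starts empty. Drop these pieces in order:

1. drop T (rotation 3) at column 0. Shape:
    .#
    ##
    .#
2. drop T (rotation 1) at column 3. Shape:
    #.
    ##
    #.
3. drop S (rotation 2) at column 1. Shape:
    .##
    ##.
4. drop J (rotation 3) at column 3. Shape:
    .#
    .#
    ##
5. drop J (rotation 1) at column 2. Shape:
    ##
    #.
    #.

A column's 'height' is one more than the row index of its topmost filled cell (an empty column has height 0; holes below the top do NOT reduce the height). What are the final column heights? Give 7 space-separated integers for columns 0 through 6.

Drop 1: T rot3 at col 0 lands with bottom-row=0; cleared 0 line(s) (total 0); column heights now [2 3 0 0 0 0 0], max=3
Drop 2: T rot1 at col 3 lands with bottom-row=0; cleared 0 line(s) (total 0); column heights now [2 3 0 3 2 0 0], max=3
Drop 3: S rot2 at col 1 lands with bottom-row=3; cleared 0 line(s) (total 0); column heights now [2 4 5 5 2 0 0], max=5
Drop 4: J rot3 at col 3 lands with bottom-row=5; cleared 0 line(s) (total 0); column heights now [2 4 5 6 8 0 0], max=8
Drop 5: J rot1 at col 2 lands with bottom-row=5; cleared 0 line(s) (total 0); column heights now [2 4 8 8 8 0 0], max=8

Answer: 2 4 8 8 8 0 0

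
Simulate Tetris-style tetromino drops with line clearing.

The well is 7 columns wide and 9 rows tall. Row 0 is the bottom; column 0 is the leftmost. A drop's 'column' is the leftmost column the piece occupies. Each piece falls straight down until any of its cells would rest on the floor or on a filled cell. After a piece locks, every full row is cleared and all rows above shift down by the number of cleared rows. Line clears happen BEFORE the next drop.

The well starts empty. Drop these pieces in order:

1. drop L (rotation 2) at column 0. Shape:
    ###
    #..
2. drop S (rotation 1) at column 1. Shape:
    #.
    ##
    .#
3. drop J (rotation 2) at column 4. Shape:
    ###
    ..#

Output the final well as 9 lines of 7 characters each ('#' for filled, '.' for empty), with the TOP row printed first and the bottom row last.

Drop 1: L rot2 at col 0 lands with bottom-row=0; cleared 0 line(s) (total 0); column heights now [2 2 2 0 0 0 0], max=2
Drop 2: S rot1 at col 1 lands with bottom-row=2; cleared 0 line(s) (total 0); column heights now [2 5 4 0 0 0 0], max=5
Drop 3: J rot2 at col 4 lands with bottom-row=0; cleared 0 line(s) (total 0); column heights now [2 5 4 0 2 2 2], max=5

Answer: .......
.......
.......
.......
.#.....
.##....
..#....
###.###
#.....#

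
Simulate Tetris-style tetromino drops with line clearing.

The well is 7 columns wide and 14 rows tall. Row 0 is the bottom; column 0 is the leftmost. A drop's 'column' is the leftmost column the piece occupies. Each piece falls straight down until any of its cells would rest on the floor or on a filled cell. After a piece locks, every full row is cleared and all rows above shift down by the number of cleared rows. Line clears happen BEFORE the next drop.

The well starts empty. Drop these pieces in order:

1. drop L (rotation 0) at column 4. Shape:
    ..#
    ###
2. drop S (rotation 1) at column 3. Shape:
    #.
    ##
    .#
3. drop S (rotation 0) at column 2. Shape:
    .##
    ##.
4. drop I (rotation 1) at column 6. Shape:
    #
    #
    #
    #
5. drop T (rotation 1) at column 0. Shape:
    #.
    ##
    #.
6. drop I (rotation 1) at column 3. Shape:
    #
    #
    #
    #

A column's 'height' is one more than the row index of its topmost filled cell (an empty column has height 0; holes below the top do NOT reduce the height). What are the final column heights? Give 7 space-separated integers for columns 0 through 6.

Answer: 3 2 5 10 6 1 6

Derivation:
Drop 1: L rot0 at col 4 lands with bottom-row=0; cleared 0 line(s) (total 0); column heights now [0 0 0 0 1 1 2], max=2
Drop 2: S rot1 at col 3 lands with bottom-row=1; cleared 0 line(s) (total 0); column heights now [0 0 0 4 3 1 2], max=4
Drop 3: S rot0 at col 2 lands with bottom-row=4; cleared 0 line(s) (total 0); column heights now [0 0 5 6 6 1 2], max=6
Drop 4: I rot1 at col 6 lands with bottom-row=2; cleared 0 line(s) (total 0); column heights now [0 0 5 6 6 1 6], max=6
Drop 5: T rot1 at col 0 lands with bottom-row=0; cleared 0 line(s) (total 0); column heights now [3 2 5 6 6 1 6], max=6
Drop 6: I rot1 at col 3 lands with bottom-row=6; cleared 0 line(s) (total 0); column heights now [3 2 5 10 6 1 6], max=10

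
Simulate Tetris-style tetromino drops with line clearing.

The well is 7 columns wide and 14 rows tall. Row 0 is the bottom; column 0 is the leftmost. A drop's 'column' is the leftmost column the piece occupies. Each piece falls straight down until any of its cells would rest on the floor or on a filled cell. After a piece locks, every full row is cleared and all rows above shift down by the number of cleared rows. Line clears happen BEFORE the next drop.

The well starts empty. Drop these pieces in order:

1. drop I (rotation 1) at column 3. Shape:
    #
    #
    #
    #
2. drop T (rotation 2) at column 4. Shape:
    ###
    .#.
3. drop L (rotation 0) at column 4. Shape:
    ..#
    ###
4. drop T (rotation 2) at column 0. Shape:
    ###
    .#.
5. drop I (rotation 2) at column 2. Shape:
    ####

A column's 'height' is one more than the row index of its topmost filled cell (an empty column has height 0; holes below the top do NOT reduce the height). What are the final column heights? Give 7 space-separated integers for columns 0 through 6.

Drop 1: I rot1 at col 3 lands with bottom-row=0; cleared 0 line(s) (total 0); column heights now [0 0 0 4 0 0 0], max=4
Drop 2: T rot2 at col 4 lands with bottom-row=0; cleared 0 line(s) (total 0); column heights now [0 0 0 4 2 2 2], max=4
Drop 3: L rot0 at col 4 lands with bottom-row=2; cleared 0 line(s) (total 0); column heights now [0 0 0 4 3 3 4], max=4
Drop 4: T rot2 at col 0 lands with bottom-row=0; cleared 1 line(s) (total 1); column heights now [0 1 0 3 2 2 3], max=3
Drop 5: I rot2 at col 2 lands with bottom-row=3; cleared 0 line(s) (total 1); column heights now [0 1 4 4 4 4 3], max=4

Answer: 0 1 4 4 4 4 3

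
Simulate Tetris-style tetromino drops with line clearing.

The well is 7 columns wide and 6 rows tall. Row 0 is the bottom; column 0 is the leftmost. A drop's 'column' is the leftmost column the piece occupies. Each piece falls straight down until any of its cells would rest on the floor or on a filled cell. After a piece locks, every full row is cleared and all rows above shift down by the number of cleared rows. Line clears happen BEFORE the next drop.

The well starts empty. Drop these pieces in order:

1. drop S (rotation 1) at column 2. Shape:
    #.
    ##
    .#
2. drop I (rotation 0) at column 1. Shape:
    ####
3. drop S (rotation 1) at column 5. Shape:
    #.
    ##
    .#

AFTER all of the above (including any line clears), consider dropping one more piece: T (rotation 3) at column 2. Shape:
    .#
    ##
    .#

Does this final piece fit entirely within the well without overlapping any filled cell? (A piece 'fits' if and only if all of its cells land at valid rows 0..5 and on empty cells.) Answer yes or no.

Answer: no

Derivation:
Drop 1: S rot1 at col 2 lands with bottom-row=0; cleared 0 line(s) (total 0); column heights now [0 0 3 2 0 0 0], max=3
Drop 2: I rot0 at col 1 lands with bottom-row=3; cleared 0 line(s) (total 0); column heights now [0 4 4 4 4 0 0], max=4
Drop 3: S rot1 at col 5 lands with bottom-row=0; cleared 0 line(s) (total 0); column heights now [0 4 4 4 4 3 2], max=4
Test piece T rot3 at col 2 (width 2): heights before test = [0 4 4 4 4 3 2]; fits = False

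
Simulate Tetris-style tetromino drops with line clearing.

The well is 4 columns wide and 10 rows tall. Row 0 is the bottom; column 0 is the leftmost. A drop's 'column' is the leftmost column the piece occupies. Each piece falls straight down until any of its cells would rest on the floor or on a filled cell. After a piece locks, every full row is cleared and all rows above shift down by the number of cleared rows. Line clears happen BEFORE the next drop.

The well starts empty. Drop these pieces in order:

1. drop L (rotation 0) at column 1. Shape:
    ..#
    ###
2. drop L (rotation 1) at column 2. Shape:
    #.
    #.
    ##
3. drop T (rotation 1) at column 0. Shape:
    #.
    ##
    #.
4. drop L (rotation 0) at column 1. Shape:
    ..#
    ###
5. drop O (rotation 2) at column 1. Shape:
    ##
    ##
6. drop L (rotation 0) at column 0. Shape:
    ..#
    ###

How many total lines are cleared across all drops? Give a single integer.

Drop 1: L rot0 at col 1 lands with bottom-row=0; cleared 0 line(s) (total 0); column heights now [0 1 1 2], max=2
Drop 2: L rot1 at col 2 lands with bottom-row=2; cleared 0 line(s) (total 0); column heights now [0 1 5 3], max=5
Drop 3: T rot1 at col 0 lands with bottom-row=0; cleared 1 line(s) (total 1); column heights now [2 1 4 2], max=4
Drop 4: L rot0 at col 1 lands with bottom-row=4; cleared 0 line(s) (total 1); column heights now [2 5 5 6], max=6
Drop 5: O rot2 at col 1 lands with bottom-row=5; cleared 0 line(s) (total 1); column heights now [2 7 7 6], max=7
Drop 6: L rot0 at col 0 lands with bottom-row=7; cleared 0 line(s) (total 1); column heights now [8 8 9 6], max=9

Answer: 1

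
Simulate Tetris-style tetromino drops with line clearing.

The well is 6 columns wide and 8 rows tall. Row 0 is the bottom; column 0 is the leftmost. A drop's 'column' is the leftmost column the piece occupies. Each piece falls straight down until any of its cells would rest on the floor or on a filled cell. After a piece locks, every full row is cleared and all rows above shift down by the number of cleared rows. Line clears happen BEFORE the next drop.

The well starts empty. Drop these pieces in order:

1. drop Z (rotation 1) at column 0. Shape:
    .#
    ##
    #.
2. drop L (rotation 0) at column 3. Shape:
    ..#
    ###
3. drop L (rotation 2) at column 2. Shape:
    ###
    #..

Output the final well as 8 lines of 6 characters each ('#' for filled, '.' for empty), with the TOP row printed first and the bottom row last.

Answer: ......
......
......
......
......
......
.#....
#.####

Derivation:
Drop 1: Z rot1 at col 0 lands with bottom-row=0; cleared 0 line(s) (total 0); column heights now [2 3 0 0 0 0], max=3
Drop 2: L rot0 at col 3 lands with bottom-row=0; cleared 0 line(s) (total 0); column heights now [2 3 0 1 1 2], max=3
Drop 3: L rot2 at col 2 lands with bottom-row=0; cleared 1 line(s) (total 1); column heights now [1 2 1 1 1 1], max=2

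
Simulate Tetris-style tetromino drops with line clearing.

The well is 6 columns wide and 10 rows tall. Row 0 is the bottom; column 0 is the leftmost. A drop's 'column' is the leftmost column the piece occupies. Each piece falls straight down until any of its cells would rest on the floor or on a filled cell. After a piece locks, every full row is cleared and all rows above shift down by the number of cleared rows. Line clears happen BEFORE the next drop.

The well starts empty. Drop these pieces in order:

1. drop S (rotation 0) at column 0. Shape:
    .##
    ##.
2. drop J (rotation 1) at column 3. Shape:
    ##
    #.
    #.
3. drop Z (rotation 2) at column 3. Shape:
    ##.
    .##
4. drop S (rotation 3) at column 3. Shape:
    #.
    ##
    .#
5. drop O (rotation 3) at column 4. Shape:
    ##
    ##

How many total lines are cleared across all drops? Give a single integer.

Answer: 0

Derivation:
Drop 1: S rot0 at col 0 lands with bottom-row=0; cleared 0 line(s) (total 0); column heights now [1 2 2 0 0 0], max=2
Drop 2: J rot1 at col 3 lands with bottom-row=0; cleared 0 line(s) (total 0); column heights now [1 2 2 3 3 0], max=3
Drop 3: Z rot2 at col 3 lands with bottom-row=3; cleared 0 line(s) (total 0); column heights now [1 2 2 5 5 4], max=5
Drop 4: S rot3 at col 3 lands with bottom-row=5; cleared 0 line(s) (total 0); column heights now [1 2 2 8 7 4], max=8
Drop 5: O rot3 at col 4 lands with bottom-row=7; cleared 0 line(s) (total 0); column heights now [1 2 2 8 9 9], max=9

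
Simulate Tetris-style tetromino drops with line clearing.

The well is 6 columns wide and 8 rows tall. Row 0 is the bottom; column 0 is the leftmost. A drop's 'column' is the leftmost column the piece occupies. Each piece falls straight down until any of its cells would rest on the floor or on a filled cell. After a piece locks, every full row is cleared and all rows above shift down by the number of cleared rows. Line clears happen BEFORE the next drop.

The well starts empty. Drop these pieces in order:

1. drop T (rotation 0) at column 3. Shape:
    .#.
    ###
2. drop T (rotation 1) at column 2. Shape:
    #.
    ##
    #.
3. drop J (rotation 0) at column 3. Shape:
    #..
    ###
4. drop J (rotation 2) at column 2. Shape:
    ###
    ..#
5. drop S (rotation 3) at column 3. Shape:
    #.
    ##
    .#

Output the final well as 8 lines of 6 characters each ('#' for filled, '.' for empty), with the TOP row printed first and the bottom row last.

Drop 1: T rot0 at col 3 lands with bottom-row=0; cleared 0 line(s) (total 0); column heights now [0 0 0 1 2 1], max=2
Drop 2: T rot1 at col 2 lands with bottom-row=0; cleared 0 line(s) (total 0); column heights now [0 0 3 2 2 1], max=3
Drop 3: J rot0 at col 3 lands with bottom-row=2; cleared 0 line(s) (total 0); column heights now [0 0 3 4 3 3], max=4
Drop 4: J rot2 at col 2 lands with bottom-row=3; cleared 0 line(s) (total 0); column heights now [0 0 5 5 5 3], max=5
Drop 5: S rot3 at col 3 lands with bottom-row=5; cleared 0 line(s) (total 0); column heights now [0 0 5 8 7 3], max=8

Answer: ...#..
...##.
....#.
..###.
...##.
..####
..###.
..####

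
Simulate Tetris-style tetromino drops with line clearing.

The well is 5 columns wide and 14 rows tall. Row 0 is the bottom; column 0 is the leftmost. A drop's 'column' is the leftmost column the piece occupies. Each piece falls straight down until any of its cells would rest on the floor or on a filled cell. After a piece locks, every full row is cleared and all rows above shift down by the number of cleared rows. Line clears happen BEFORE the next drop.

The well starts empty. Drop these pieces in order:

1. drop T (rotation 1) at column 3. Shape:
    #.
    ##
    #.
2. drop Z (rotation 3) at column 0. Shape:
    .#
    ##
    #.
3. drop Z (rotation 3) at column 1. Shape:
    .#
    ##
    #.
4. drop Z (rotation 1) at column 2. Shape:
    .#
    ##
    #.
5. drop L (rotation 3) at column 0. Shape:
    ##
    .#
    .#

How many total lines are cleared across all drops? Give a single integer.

Drop 1: T rot1 at col 3 lands with bottom-row=0; cleared 0 line(s) (total 0); column heights now [0 0 0 3 2], max=3
Drop 2: Z rot3 at col 0 lands with bottom-row=0; cleared 0 line(s) (total 0); column heights now [2 3 0 3 2], max=3
Drop 3: Z rot3 at col 1 lands with bottom-row=3; cleared 0 line(s) (total 0); column heights now [2 5 6 3 2], max=6
Drop 4: Z rot1 at col 2 lands with bottom-row=6; cleared 0 line(s) (total 0); column heights now [2 5 8 9 2], max=9
Drop 5: L rot3 at col 0 lands with bottom-row=5; cleared 0 line(s) (total 0); column heights now [8 8 8 9 2], max=9

Answer: 0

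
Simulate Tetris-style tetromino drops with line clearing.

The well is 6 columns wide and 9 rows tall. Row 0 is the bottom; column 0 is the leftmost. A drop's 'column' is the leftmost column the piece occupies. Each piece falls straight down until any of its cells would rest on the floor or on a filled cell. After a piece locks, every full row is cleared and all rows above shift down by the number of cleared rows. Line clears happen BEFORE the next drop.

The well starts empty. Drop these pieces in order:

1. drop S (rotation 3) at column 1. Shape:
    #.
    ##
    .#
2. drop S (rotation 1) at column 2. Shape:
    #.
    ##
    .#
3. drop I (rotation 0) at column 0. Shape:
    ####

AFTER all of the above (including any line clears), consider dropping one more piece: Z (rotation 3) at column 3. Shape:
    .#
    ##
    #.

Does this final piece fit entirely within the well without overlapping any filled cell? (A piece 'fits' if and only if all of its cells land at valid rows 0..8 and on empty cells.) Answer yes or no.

Answer: yes

Derivation:
Drop 1: S rot3 at col 1 lands with bottom-row=0; cleared 0 line(s) (total 0); column heights now [0 3 2 0 0 0], max=3
Drop 2: S rot1 at col 2 lands with bottom-row=1; cleared 0 line(s) (total 0); column heights now [0 3 4 3 0 0], max=4
Drop 3: I rot0 at col 0 lands with bottom-row=4; cleared 0 line(s) (total 0); column heights now [5 5 5 5 0 0], max=5
Test piece Z rot3 at col 3 (width 2): heights before test = [5 5 5 5 0 0]; fits = True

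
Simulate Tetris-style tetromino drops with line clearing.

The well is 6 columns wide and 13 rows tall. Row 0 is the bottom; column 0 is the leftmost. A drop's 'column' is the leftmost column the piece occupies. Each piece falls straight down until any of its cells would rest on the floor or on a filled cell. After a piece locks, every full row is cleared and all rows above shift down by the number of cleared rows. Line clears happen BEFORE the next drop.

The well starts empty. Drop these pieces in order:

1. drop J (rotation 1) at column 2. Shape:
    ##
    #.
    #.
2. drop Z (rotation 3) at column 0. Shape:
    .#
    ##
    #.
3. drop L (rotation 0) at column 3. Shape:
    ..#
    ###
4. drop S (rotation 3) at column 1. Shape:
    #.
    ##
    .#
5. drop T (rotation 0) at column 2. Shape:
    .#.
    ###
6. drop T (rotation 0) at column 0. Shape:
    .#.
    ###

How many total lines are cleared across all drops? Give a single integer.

Drop 1: J rot1 at col 2 lands with bottom-row=0; cleared 0 line(s) (total 0); column heights now [0 0 3 3 0 0], max=3
Drop 2: Z rot3 at col 0 lands with bottom-row=0; cleared 0 line(s) (total 0); column heights now [2 3 3 3 0 0], max=3
Drop 3: L rot0 at col 3 lands with bottom-row=3; cleared 0 line(s) (total 0); column heights now [2 3 3 4 4 5], max=5
Drop 4: S rot3 at col 1 lands with bottom-row=3; cleared 0 line(s) (total 0); column heights now [2 6 5 4 4 5], max=6
Drop 5: T rot0 at col 2 lands with bottom-row=5; cleared 0 line(s) (total 0); column heights now [2 6 6 7 6 5], max=7
Drop 6: T rot0 at col 0 lands with bottom-row=6; cleared 0 line(s) (total 0); column heights now [7 8 7 7 6 5], max=8

Answer: 0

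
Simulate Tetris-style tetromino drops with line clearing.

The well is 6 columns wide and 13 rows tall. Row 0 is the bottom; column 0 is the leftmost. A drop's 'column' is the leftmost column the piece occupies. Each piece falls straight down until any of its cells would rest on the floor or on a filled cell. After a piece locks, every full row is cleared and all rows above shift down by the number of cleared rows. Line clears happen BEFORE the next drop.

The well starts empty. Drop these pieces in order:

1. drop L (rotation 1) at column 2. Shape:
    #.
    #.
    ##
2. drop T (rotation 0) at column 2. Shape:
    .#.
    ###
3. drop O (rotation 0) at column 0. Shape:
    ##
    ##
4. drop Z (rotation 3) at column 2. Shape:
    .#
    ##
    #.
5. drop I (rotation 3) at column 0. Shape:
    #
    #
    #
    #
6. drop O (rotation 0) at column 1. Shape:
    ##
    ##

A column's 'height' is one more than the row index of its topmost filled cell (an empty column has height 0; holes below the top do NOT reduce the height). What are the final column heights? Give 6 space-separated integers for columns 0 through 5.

Drop 1: L rot1 at col 2 lands with bottom-row=0; cleared 0 line(s) (total 0); column heights now [0 0 3 1 0 0], max=3
Drop 2: T rot0 at col 2 lands with bottom-row=3; cleared 0 line(s) (total 0); column heights now [0 0 4 5 4 0], max=5
Drop 3: O rot0 at col 0 lands with bottom-row=0; cleared 0 line(s) (total 0); column heights now [2 2 4 5 4 0], max=5
Drop 4: Z rot3 at col 2 lands with bottom-row=4; cleared 0 line(s) (total 0); column heights now [2 2 6 7 4 0], max=7
Drop 5: I rot3 at col 0 lands with bottom-row=2; cleared 0 line(s) (total 0); column heights now [6 2 6 7 4 0], max=7
Drop 6: O rot0 at col 1 lands with bottom-row=6; cleared 0 line(s) (total 0); column heights now [6 8 8 7 4 0], max=8

Answer: 6 8 8 7 4 0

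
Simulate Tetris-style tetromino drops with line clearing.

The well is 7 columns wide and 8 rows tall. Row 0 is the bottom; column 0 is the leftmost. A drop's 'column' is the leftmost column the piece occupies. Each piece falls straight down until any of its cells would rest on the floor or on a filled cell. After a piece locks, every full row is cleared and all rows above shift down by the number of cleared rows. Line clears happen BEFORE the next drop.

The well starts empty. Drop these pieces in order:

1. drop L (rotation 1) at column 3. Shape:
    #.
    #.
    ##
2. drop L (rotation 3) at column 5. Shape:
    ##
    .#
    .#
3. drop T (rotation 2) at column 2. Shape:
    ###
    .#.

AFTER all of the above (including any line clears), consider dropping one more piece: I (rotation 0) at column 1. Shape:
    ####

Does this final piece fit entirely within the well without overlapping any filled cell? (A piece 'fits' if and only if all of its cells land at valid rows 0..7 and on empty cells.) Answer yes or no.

Answer: yes

Derivation:
Drop 1: L rot1 at col 3 lands with bottom-row=0; cleared 0 line(s) (total 0); column heights now [0 0 0 3 1 0 0], max=3
Drop 2: L rot3 at col 5 lands with bottom-row=0; cleared 0 line(s) (total 0); column heights now [0 0 0 3 1 3 3], max=3
Drop 3: T rot2 at col 2 lands with bottom-row=3; cleared 0 line(s) (total 0); column heights now [0 0 5 5 5 3 3], max=5
Test piece I rot0 at col 1 (width 4): heights before test = [0 0 5 5 5 3 3]; fits = True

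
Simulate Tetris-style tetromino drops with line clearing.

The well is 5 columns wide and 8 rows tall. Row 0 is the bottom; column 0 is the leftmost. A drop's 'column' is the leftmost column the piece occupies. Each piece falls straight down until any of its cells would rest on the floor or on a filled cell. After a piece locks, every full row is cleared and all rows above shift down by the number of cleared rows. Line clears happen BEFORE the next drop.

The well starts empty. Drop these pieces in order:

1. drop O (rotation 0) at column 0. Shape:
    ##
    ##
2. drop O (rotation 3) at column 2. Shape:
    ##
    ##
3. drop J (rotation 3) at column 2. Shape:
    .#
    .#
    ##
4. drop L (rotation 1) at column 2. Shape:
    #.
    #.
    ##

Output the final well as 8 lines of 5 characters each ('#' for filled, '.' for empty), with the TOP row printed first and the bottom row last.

Drop 1: O rot0 at col 0 lands with bottom-row=0; cleared 0 line(s) (total 0); column heights now [2 2 0 0 0], max=2
Drop 2: O rot3 at col 2 lands with bottom-row=0; cleared 0 line(s) (total 0); column heights now [2 2 2 2 0], max=2
Drop 3: J rot3 at col 2 lands with bottom-row=2; cleared 0 line(s) (total 0); column heights now [2 2 3 5 0], max=5
Drop 4: L rot1 at col 2 lands with bottom-row=5; cleared 0 line(s) (total 0); column heights now [2 2 8 6 0], max=8

Answer: ..#..
..#..
..##.
...#.
...#.
..##.
####.
####.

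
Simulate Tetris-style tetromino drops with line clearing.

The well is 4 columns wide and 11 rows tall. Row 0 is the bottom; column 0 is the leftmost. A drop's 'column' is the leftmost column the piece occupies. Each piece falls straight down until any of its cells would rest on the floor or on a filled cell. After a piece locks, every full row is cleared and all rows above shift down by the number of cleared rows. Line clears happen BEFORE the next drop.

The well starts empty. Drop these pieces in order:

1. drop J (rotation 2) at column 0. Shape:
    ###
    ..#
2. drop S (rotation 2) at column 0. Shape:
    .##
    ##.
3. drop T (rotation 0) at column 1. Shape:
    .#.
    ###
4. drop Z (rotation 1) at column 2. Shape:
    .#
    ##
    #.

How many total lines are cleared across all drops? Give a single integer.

Answer: 0

Derivation:
Drop 1: J rot2 at col 0 lands with bottom-row=0; cleared 0 line(s) (total 0); column heights now [2 2 2 0], max=2
Drop 2: S rot2 at col 0 lands with bottom-row=2; cleared 0 line(s) (total 0); column heights now [3 4 4 0], max=4
Drop 3: T rot0 at col 1 lands with bottom-row=4; cleared 0 line(s) (total 0); column heights now [3 5 6 5], max=6
Drop 4: Z rot1 at col 2 lands with bottom-row=6; cleared 0 line(s) (total 0); column heights now [3 5 8 9], max=9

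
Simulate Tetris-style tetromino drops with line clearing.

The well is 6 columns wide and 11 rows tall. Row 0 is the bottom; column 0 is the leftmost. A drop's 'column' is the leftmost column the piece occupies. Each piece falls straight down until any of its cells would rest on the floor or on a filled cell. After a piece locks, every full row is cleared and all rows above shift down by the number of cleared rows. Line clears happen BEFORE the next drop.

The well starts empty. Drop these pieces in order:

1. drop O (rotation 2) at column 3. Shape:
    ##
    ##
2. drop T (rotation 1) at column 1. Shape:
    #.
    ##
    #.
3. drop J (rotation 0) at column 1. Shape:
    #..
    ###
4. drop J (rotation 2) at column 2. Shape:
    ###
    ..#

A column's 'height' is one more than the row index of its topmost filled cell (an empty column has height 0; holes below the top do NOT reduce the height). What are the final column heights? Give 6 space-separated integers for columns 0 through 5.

Answer: 0 5 5 5 5 0

Derivation:
Drop 1: O rot2 at col 3 lands with bottom-row=0; cleared 0 line(s) (total 0); column heights now [0 0 0 2 2 0], max=2
Drop 2: T rot1 at col 1 lands with bottom-row=0; cleared 0 line(s) (total 0); column heights now [0 3 2 2 2 0], max=3
Drop 3: J rot0 at col 1 lands with bottom-row=3; cleared 0 line(s) (total 0); column heights now [0 5 4 4 2 0], max=5
Drop 4: J rot2 at col 2 lands with bottom-row=3; cleared 0 line(s) (total 0); column heights now [0 5 5 5 5 0], max=5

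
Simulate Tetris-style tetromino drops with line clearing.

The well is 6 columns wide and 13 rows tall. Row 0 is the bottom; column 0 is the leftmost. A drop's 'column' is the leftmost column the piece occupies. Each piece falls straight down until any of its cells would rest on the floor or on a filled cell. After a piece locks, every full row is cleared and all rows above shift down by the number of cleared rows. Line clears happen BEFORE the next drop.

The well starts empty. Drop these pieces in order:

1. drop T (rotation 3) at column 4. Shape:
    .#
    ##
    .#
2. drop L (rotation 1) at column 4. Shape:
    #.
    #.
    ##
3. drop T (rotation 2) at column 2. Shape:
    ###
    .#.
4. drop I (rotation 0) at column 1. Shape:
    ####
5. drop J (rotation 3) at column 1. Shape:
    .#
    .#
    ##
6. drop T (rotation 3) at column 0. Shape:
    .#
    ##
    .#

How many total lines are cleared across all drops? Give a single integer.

Answer: 0

Derivation:
Drop 1: T rot3 at col 4 lands with bottom-row=0; cleared 0 line(s) (total 0); column heights now [0 0 0 0 2 3], max=3
Drop 2: L rot1 at col 4 lands with bottom-row=3; cleared 0 line(s) (total 0); column heights now [0 0 0 0 6 4], max=6
Drop 3: T rot2 at col 2 lands with bottom-row=5; cleared 0 line(s) (total 0); column heights now [0 0 7 7 7 4], max=7
Drop 4: I rot0 at col 1 lands with bottom-row=7; cleared 0 line(s) (total 0); column heights now [0 8 8 8 8 4], max=8
Drop 5: J rot3 at col 1 lands with bottom-row=8; cleared 0 line(s) (total 0); column heights now [0 9 11 8 8 4], max=11
Drop 6: T rot3 at col 0 lands with bottom-row=9; cleared 0 line(s) (total 0); column heights now [11 12 11 8 8 4], max=12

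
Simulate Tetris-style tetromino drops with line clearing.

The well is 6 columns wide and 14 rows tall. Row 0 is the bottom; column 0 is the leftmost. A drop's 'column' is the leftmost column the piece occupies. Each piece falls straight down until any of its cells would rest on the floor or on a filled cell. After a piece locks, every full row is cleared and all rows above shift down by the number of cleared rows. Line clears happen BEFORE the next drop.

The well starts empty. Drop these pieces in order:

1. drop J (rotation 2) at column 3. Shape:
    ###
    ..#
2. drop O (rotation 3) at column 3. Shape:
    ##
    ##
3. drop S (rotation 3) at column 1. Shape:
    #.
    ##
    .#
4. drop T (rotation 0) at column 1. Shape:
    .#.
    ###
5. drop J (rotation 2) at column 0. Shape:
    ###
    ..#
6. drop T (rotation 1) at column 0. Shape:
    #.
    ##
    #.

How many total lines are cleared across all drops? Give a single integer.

Drop 1: J rot2 at col 3 lands with bottom-row=0; cleared 0 line(s) (total 0); column heights now [0 0 0 2 2 2], max=2
Drop 2: O rot3 at col 3 lands with bottom-row=2; cleared 0 line(s) (total 0); column heights now [0 0 0 4 4 2], max=4
Drop 3: S rot3 at col 1 lands with bottom-row=0; cleared 0 line(s) (total 0); column heights now [0 3 2 4 4 2], max=4
Drop 4: T rot0 at col 1 lands with bottom-row=4; cleared 0 line(s) (total 0); column heights now [0 5 6 5 4 2], max=6
Drop 5: J rot2 at col 0 lands with bottom-row=6; cleared 0 line(s) (total 0); column heights now [8 8 8 5 4 2], max=8
Drop 6: T rot1 at col 0 lands with bottom-row=8; cleared 0 line(s) (total 0); column heights now [11 10 8 5 4 2], max=11

Answer: 0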